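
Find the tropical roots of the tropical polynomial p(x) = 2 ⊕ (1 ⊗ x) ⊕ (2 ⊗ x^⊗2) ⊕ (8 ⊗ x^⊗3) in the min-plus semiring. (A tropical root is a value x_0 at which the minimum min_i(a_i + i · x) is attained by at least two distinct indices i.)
Roots: {-6, -1, 1}

Each tropical root is a break point of the lower envelope of the lines y = a_i + i · x (there are 4 lines, with slopes 0, 1, ..., 3). Only the lines that attain the minimum somewhere contribute to roots; other lines are dominated. Here the surviving (envelope) indices are i = 3, i = 2, i = 1, i = 0.
Intersections between consecutive envelope lines give the roots: for adjacent envelope indices i < j the intersection is x = (a_i − a_j) / (j − i). Reading off the sorted break points: {-6, -1, 1}.
Verification: at each break x_0, at least two indices attain the minimum of min_i(a_i + i · x_0).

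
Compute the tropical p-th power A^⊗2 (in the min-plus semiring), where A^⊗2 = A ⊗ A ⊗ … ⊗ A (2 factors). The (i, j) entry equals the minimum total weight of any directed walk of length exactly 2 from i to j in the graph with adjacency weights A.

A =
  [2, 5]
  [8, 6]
A^⊗2 =
  [4, 7]
  [10, 12]

Each entry (A^⊗2)_ij equals the minimum over all length-2 walks i = v_0 → v_1 → … → v_2 = j of Σ_t A[v_t][v_{t+1}]. For example, for (i, j) = (0, 1) we minimise over 2 possible intermediate vertex sequences; the minimum is 7, attained along the walk 0 → 0 → 1.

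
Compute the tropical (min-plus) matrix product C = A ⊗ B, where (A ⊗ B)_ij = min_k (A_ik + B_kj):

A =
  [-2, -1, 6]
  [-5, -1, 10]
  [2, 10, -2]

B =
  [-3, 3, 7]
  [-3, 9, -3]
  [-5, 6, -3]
A ⊗ B =
  [-5, 1, -4]
  [-8, -2, -4]
  [-7, 4, -5]

Apply the min-plus product entry-by-entry:
  C[0][0] = min over k of (A[0][0] + B[0][0] = -2 + -3 = -5, A[0][1] + B[1][0] = -1 + -3 = -4, A[0][2] + B[2][0] = 6 + -5 = 1) = -5 (attained at k = 0)
  C[0][1] = min over k of (A[0][0] + B[0][1] = -2 + 3 = 1, A[0][1] + B[1][1] = -1 + 9 = 8, A[0][2] + B[2][1] = 6 + 6 = 12) = 1 (attained at k = 0)
  C[0][2] = min over k of (A[0][0] + B[0][2] = -2 + 7 = 5, A[0][1] + B[1][2] = -1 + -3 = -4, A[0][2] + B[2][2] = 6 + -3 = 3) = -4 (attained at k = 1)
  C[1][0] = min over k of (A[1][0] + B[0][0] = -5 + -3 = -8, A[1][1] + B[1][0] = -1 + -3 = -4, A[1][2] + B[2][0] = 10 + -5 = 5) = -8 (attained at k = 0)
  C[1][1] = min over k of (A[1][0] + B[0][1] = -5 + 3 = -2, A[1][1] + B[1][1] = -1 + 9 = 8, A[1][2] + B[2][1] = 10 + 6 = 16) = -2 (attained at k = 0)
  C[1][2] = min over k of (A[1][0] + B[0][2] = -5 + 7 = 2, A[1][1] + B[1][2] = -1 + -3 = -4, A[1][2] + B[2][2] = 10 + -3 = 7) = -4 (attained at k = 1)
  C[2][0] = min over k of (A[2][0] + B[0][0] = 2 + -3 = -1, A[2][1] + B[1][0] = 10 + -3 = 7, A[2][2] + B[2][0] = -2 + -5 = -7) = -7 (attained at k = 2)
  C[2][1] = min over k of (A[2][0] + B[0][1] = 2 + 3 = 5, A[2][1] + B[1][1] = 10 + 9 = 19, A[2][2] + B[2][1] = -2 + 6 = 4) = 4 (attained at k = 2)
  C[2][2] = min over k of (A[2][0] + B[0][2] = 2 + 7 = 9, A[2][1] + B[1][2] = 10 + -3 = 7, A[2][2] + B[2][2] = -2 + -3 = -5) = -5 (attained at k = 2)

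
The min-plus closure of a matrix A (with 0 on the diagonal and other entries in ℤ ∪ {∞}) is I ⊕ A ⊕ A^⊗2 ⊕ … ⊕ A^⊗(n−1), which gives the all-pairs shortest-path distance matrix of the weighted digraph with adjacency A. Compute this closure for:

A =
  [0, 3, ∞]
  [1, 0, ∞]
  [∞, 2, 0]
Closure =
  [0, 3, ∞]
  [1, 0, ∞]
  [3, 2, 0]

This is the Floyd-Warshall all-pairs shortest-path computation. For each intermediate vertex k = 0, 1, …, 2, update dist[i][j] ← min(dist[i][j], dist[i][k] + dist[k][j]). The final matrix gives, for each (i, j), the minimum total weight of any directed path from i to j (possibly empty when i = j).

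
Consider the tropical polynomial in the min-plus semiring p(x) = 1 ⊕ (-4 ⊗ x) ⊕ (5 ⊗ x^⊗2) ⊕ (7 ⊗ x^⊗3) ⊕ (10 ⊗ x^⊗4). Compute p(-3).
p(-3) = -7

A tropical monomial a ⊗ x^⊗i evaluates to a + i · x. Evaluating each term at x = -3:
  Term 0 contributes 1 + 0 · -3 = 1
  Term 1 contributes -4 + 1 · -3 = -7
  Term 2 contributes 5 + 2 · -3 = -1
  Term 3 contributes 7 + 3 · -3 = -2
  Term 4 contributes 10 + 4 · -3 = -2
p(-3) = ⊕ of these = min[1, -7, -1, -2, -2] = -7.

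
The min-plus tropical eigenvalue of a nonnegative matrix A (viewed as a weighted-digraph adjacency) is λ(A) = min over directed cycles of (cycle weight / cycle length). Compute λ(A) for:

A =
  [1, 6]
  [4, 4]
λ(A) = 1

Enumerate directed cycles and compute their means (weight / length). Sample:
  cycle 0 → 0: weight = 1, length = 1, mean = 1/1 ≈ 1.000
  cycle 1 → 1: weight = 4, length = 1, mean = 4/1 ≈ 4.000
  cycle 0 → 1 → 0: weight = 10, length = 2, mean = 10/2 ≈ 5.000
  cycle 1 → 0 → 1: weight = 10, length = 2, mean = 10/2 ≈ 5.000
Minimum mean = 1.000, attained e.g. along the cycle 0 → 0 with weight 1 and length 1. So λ(A) = 1/1 = 1.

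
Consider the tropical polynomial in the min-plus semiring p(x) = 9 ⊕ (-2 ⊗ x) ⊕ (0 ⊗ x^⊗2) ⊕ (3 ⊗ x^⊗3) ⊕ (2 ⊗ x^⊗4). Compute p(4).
p(4) = 2

A tropical monomial a ⊗ x^⊗i evaluates to a + i · x. Evaluating each term at x = 4:
  Term 0 contributes 9 + 0 · 4 = 9
  Term 1 contributes -2 + 1 · 4 = 2
  Term 2 contributes 0 + 2 · 4 = 8
  Term 3 contributes 3 + 3 · 4 = 15
  Term 4 contributes 2 + 4 · 4 = 18
p(4) = ⊕ of these = min[9, 2, 8, 15, 18] = 2.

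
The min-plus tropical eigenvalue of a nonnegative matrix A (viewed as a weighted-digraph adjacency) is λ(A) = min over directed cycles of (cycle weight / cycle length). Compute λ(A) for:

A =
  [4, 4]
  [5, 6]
λ(A) = 4

Enumerate directed cycles and compute their means (weight / length). Sample:
  cycle 0 → 0: weight = 4, length = 1, mean = 4/1 ≈ 4.000
  cycle 1 → 1: weight = 6, length = 1, mean = 6/1 ≈ 6.000
  cycle 0 → 1 → 0: weight = 9, length = 2, mean = 9/2 ≈ 4.500
  cycle 1 → 0 → 1: weight = 9, length = 2, mean = 9/2 ≈ 4.500
Minimum mean = 4.000, attained e.g. along the cycle 0 → 0 with weight 4 and length 1. So λ(A) = 4/1 = 4.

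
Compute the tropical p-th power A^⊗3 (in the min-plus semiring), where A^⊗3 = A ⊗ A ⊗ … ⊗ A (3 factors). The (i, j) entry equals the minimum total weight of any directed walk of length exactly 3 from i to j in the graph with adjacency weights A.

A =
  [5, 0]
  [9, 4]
A^⊗3 =
  [13, 8]
  [17, 12]

Each entry (A^⊗3)_ij equals the minimum over all length-3 walks i = v_0 → v_1 → … → v_3 = j of Σ_t A[v_t][v_{t+1}]. For example, for (i, j) = (0, 1) we minimise over 4 possible intermediate vertex sequences; the minimum is 8, attained along the walk 0 → 1 → 1 → 1.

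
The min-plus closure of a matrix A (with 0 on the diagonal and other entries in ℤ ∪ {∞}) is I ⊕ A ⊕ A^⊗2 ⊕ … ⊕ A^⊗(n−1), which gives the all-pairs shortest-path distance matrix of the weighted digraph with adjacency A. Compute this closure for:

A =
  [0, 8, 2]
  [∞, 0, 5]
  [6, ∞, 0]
Closure =
  [0, 8, 2]
  [11, 0, 5]
  [6, 14, 0]

This is the Floyd-Warshall all-pairs shortest-path computation. For each intermediate vertex k = 0, 1, …, 2, update dist[i][j] ← min(dist[i][j], dist[i][k] + dist[k][j]). The final matrix gives, for each (i, j), the minimum total weight of any directed path from i to j (possibly empty when i = j).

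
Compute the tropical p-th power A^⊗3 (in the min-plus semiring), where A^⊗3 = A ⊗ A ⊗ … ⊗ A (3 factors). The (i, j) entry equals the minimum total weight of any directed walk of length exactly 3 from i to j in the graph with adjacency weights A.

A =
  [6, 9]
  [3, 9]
A^⊗3 =
  [18, 21]
  [15, 18]

Each entry (A^⊗3)_ij equals the minimum over all length-3 walks i = v_0 → v_1 → … → v_3 = j of Σ_t A[v_t][v_{t+1}]. For example, for (i, j) = (0, 1) we minimise over 4 possible intermediate vertex sequences; the minimum is 21, attained along the walk 0 → 0 → 0 → 1.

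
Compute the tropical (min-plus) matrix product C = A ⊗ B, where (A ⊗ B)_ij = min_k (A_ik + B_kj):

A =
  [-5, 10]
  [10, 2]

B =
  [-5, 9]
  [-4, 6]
A ⊗ B =
  [-10, 4]
  [-2, 8]

Apply the min-plus product entry-by-entry:
  C[0][0] = min over k of (A[0][0] + B[0][0] = -5 + -5 = -10, A[0][1] + B[1][0] = 10 + -4 = 6) = -10 (attained at k = 0)
  C[0][1] = min over k of (A[0][0] + B[0][1] = -5 + 9 = 4, A[0][1] + B[1][1] = 10 + 6 = 16) = 4 (attained at k = 0)
  C[1][0] = min over k of (A[1][0] + B[0][0] = 10 + -5 = 5, A[1][1] + B[1][0] = 2 + -4 = -2) = -2 (attained at k = 1)
  C[1][1] = min over k of (A[1][0] + B[0][1] = 10 + 9 = 19, A[1][1] + B[1][1] = 2 + 6 = 8) = 8 (attained at k = 1)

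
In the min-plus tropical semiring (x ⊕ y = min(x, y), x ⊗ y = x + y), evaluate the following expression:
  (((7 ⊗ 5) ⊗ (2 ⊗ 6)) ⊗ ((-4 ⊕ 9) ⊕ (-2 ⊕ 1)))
(((7 ⊗ 5) ⊗ (2 ⊗ 6)) ⊗ ((-4 ⊕ 9) ⊕ (-2 ⊕ 1))) = 16

Expand innermost to outermost. Recall ⊕ takes the minimum of its arguments and ⊗ takes their sum. Working out the expression (((7 ⊗ 5) ⊗ (2 ⊗ 6)) ⊗ ((-4 ⊕ 9) ⊕ (-2 ⊕ 1))) gives 16.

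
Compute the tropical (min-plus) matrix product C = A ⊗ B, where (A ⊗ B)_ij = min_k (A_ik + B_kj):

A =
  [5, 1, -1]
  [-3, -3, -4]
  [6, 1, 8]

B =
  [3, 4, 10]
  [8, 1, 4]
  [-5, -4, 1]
A ⊗ B =
  [-6, -5, 0]
  [-9, -8, -3]
  [3, 2, 5]

Apply the min-plus product entry-by-entry:
  C[0][0] = min over k of (A[0][0] + B[0][0] = 5 + 3 = 8, A[0][1] + B[1][0] = 1 + 8 = 9, A[0][2] + B[2][0] = -1 + -5 = -6) = -6 (attained at k = 2)
  C[0][1] = min over k of (A[0][0] + B[0][1] = 5 + 4 = 9, A[0][1] + B[1][1] = 1 + 1 = 2, A[0][2] + B[2][1] = -1 + -4 = -5) = -5 (attained at k = 2)
  C[0][2] = min over k of (A[0][0] + B[0][2] = 5 + 10 = 15, A[0][1] + B[1][2] = 1 + 4 = 5, A[0][2] + B[2][2] = -1 + 1 = 0) = 0 (attained at k = 2)
  C[1][0] = min over k of (A[1][0] + B[0][0] = -3 + 3 = 0, A[1][1] + B[1][0] = -3 + 8 = 5, A[1][2] + B[2][0] = -4 + -5 = -9) = -9 (attained at k = 2)
  C[1][1] = min over k of (A[1][0] + B[0][1] = -3 + 4 = 1, A[1][1] + B[1][1] = -3 + 1 = -2, A[1][2] + B[2][1] = -4 + -4 = -8) = -8 (attained at k = 2)
  C[1][2] = min over k of (A[1][0] + B[0][2] = -3 + 10 = 7, A[1][1] + B[1][2] = -3 + 4 = 1, A[1][2] + B[2][2] = -4 + 1 = -3) = -3 (attained at k = 2)
  C[2][0] = min over k of (A[2][0] + B[0][0] = 6 + 3 = 9, A[2][1] + B[1][0] = 1 + 8 = 9, A[2][2] + B[2][0] = 8 + -5 = 3) = 3 (attained at k = 2)
  C[2][1] = min over k of (A[2][0] + B[0][1] = 6 + 4 = 10, A[2][1] + B[1][1] = 1 + 1 = 2, A[2][2] + B[2][1] = 8 + -4 = 4) = 2 (attained at k = 1)
  C[2][2] = min over k of (A[2][0] + B[0][2] = 6 + 10 = 16, A[2][1] + B[1][2] = 1 + 4 = 5, A[2][2] + B[2][2] = 8 + 1 = 9) = 5 (attained at k = 1)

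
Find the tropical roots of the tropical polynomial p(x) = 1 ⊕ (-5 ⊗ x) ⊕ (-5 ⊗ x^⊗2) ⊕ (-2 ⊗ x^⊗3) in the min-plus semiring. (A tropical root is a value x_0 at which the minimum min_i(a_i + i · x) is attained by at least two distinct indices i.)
Roots: {-3, 0, 6}

Each tropical root is a break point of the lower envelope of the lines y = a_i + i · x (there are 4 lines, with slopes 0, 1, ..., 3). Only the lines that attain the minimum somewhere contribute to roots; other lines are dominated. Here the surviving (envelope) indices are i = 3, i = 2, i = 1, i = 0.
Intersections between consecutive envelope lines give the roots: for adjacent envelope indices i < j the intersection is x = (a_i − a_j) / (j − i). Reading off the sorted break points: {-3, 0, 6}.
Verification: at each break x_0, at least two indices attain the minimum of min_i(a_i + i · x_0).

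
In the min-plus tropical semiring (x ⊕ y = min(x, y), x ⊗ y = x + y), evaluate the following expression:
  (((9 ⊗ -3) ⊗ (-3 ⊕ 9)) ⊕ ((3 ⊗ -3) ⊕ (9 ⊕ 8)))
(((9 ⊗ -3) ⊗ (-3 ⊕ 9)) ⊕ ((3 ⊗ -3) ⊕ (9 ⊕ 8))) = 0

Expand innermost to outermost. Recall ⊕ takes the minimum of its arguments and ⊗ takes their sum. Working out the expression (((9 ⊗ -3) ⊗ (-3 ⊕ 9)) ⊕ ((3 ⊗ -3) ⊕ (9 ⊕ 8))) gives 0.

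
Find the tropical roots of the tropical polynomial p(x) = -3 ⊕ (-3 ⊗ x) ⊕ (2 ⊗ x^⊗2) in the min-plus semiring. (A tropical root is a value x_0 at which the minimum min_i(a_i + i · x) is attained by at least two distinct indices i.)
Roots: {-5, 0}

Each tropical root is a break point of the lower envelope of the lines y = a_i + i · x (there are 3 lines, with slopes 0, 1, ..., 2). Only the lines that attain the minimum somewhere contribute to roots; other lines are dominated. Here the surviving (envelope) indices are i = 2, i = 1, i = 0.
Intersections between consecutive envelope lines give the roots: for adjacent envelope indices i < j the intersection is x = (a_i − a_j) / (j − i). Reading off the sorted break points: {-5, 0}.
Verification: at each break x_0, at least two indices attain the minimum of min_i(a_i + i · x_0).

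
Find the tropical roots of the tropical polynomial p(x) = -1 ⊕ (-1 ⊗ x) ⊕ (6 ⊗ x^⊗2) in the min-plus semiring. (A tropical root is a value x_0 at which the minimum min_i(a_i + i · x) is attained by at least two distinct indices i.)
Roots: {-7, 0}

Each tropical root is a break point of the lower envelope of the lines y = a_i + i · x (there are 3 lines, with slopes 0, 1, ..., 2). Only the lines that attain the minimum somewhere contribute to roots; other lines are dominated. Here the surviving (envelope) indices are i = 2, i = 1, i = 0.
Intersections between consecutive envelope lines give the roots: for adjacent envelope indices i < j the intersection is x = (a_i − a_j) / (j − i). Reading off the sorted break points: {-7, 0}.
Verification: at each break x_0, at least two indices attain the minimum of min_i(a_i + i · x_0).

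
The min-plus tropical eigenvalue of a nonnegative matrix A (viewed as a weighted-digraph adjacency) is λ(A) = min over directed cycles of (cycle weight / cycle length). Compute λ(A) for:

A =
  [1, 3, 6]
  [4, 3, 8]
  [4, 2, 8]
λ(A) = 1

Enumerate directed cycles and compute their means (weight / length). Sample:
  cycle 0 → 0: weight = 1, length = 1, mean = 1/1 ≈ 1.000
  cycle 1 → 1: weight = 3, length = 1, mean = 3/1 ≈ 3.000
  cycle 2 → 2: weight = 8, length = 1, mean = 8/1 ≈ 8.000
  cycle 0 → 1 → 0: weight = 7, length = 2, mean = 7/2 ≈ 3.500
  cycle 0 → 2 → 0: weight = 10, length = 2, mean = 10/2 ≈ 5.000
  cycle 1 → 0 → 1: weight = 7, length = 2, mean = 7/2 ≈ 3.500
Minimum mean = 1.000, attained e.g. along the cycle 0 → 0 with weight 1 and length 1. So λ(A) = 1/1 = 1.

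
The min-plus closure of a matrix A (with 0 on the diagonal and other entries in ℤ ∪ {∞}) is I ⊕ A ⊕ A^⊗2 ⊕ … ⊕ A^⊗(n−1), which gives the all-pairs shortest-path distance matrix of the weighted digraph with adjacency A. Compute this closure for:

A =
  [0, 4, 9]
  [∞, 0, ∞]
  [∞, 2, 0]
Closure =
  [0, 4, 9]
  [∞, 0, ∞]
  [∞, 2, 0]

This is the Floyd-Warshall all-pairs shortest-path computation. For each intermediate vertex k = 0, 1, …, 2, update dist[i][j] ← min(dist[i][j], dist[i][k] + dist[k][j]). The final matrix gives, for each (i, j), the minimum total weight of any directed path from i to j (possibly empty when i = j).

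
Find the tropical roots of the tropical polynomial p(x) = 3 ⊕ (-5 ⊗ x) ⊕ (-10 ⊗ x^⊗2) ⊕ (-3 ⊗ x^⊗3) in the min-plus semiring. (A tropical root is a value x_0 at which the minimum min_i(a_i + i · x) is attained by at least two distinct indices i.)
Roots: {-7, 5, 8}

Each tropical root is a break point of the lower envelope of the lines y = a_i + i · x (there are 4 lines, with slopes 0, 1, ..., 3). Only the lines that attain the minimum somewhere contribute to roots; other lines are dominated. Here the surviving (envelope) indices are i = 3, i = 2, i = 1, i = 0.
Intersections between consecutive envelope lines give the roots: for adjacent envelope indices i < j the intersection is x = (a_i − a_j) / (j − i). Reading off the sorted break points: {-7, 5, 8}.
Verification: at each break x_0, at least two indices attain the minimum of min_i(a_i + i · x_0).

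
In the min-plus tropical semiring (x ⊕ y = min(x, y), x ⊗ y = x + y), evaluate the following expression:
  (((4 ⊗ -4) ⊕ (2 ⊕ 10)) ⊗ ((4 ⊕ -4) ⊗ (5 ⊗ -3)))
(((4 ⊗ -4) ⊕ (2 ⊕ 10)) ⊗ ((4 ⊕ -4) ⊗ (5 ⊗ -3))) = -2

Expand innermost to outermost. Recall ⊕ takes the minimum of its arguments and ⊗ takes their sum. Working out the expression (((4 ⊗ -4) ⊕ (2 ⊕ 10)) ⊗ ((4 ⊕ -4) ⊗ (5 ⊗ -3))) gives -2.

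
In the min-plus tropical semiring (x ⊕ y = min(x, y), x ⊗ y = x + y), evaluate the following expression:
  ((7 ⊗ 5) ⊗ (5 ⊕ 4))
((7 ⊗ 5) ⊗ (5 ⊕ 4)) = 16

Expand innermost to outermost. Recall ⊕ takes the minimum of its arguments and ⊗ takes their sum. Working out the expression ((7 ⊗ 5) ⊗ (5 ⊕ 4)) gives 16.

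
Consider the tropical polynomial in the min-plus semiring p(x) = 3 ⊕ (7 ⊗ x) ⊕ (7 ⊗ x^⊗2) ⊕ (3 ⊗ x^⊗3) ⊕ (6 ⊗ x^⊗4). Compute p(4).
p(4) = 3

A tropical monomial a ⊗ x^⊗i evaluates to a + i · x. Evaluating each term at x = 4:
  Term 0 contributes 3 + 0 · 4 = 3
  Term 1 contributes 7 + 1 · 4 = 11
  Term 2 contributes 7 + 2 · 4 = 15
  Term 3 contributes 3 + 3 · 4 = 15
  Term 4 contributes 6 + 4 · 4 = 22
p(4) = ⊕ of these = min[3, 11, 15, 15, 22] = 3.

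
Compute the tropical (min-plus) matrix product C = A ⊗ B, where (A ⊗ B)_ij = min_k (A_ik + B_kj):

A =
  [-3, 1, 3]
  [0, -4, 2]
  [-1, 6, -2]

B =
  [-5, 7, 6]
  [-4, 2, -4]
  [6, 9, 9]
A ⊗ B =
  [-8, 3, -3]
  [-8, -2, -8]
  [-6, 6, 2]

Apply the min-plus product entry-by-entry:
  C[0][0] = min over k of (A[0][0] + B[0][0] = -3 + -5 = -8, A[0][1] + B[1][0] = 1 + -4 = -3, A[0][2] + B[2][0] = 3 + 6 = 9) = -8 (attained at k = 0)
  C[0][1] = min over k of (A[0][0] + B[0][1] = -3 + 7 = 4, A[0][1] + B[1][1] = 1 + 2 = 3, A[0][2] + B[2][1] = 3 + 9 = 12) = 3 (attained at k = 1)
  C[0][2] = min over k of (A[0][0] + B[0][2] = -3 + 6 = 3, A[0][1] + B[1][2] = 1 + -4 = -3, A[0][2] + B[2][2] = 3 + 9 = 12) = -3 (attained at k = 1)
  C[1][0] = min over k of (A[1][0] + B[0][0] = 0 + -5 = -5, A[1][1] + B[1][0] = -4 + -4 = -8, A[1][2] + B[2][0] = 2 + 6 = 8) = -8 (attained at k = 1)
  C[1][1] = min over k of (A[1][0] + B[0][1] = 0 + 7 = 7, A[1][1] + B[1][1] = -4 + 2 = -2, A[1][2] + B[2][1] = 2 + 9 = 11) = -2 (attained at k = 1)
  C[1][2] = min over k of (A[1][0] + B[0][2] = 0 + 6 = 6, A[1][1] + B[1][2] = -4 + -4 = -8, A[1][2] + B[2][2] = 2 + 9 = 11) = -8 (attained at k = 1)
  C[2][0] = min over k of (A[2][0] + B[0][0] = -1 + -5 = -6, A[2][1] + B[1][0] = 6 + -4 = 2, A[2][2] + B[2][0] = -2 + 6 = 4) = -6 (attained at k = 0)
  C[2][1] = min over k of (A[2][0] + B[0][1] = -1 + 7 = 6, A[2][1] + B[1][1] = 6 + 2 = 8, A[2][2] + B[2][1] = -2 + 9 = 7) = 6 (attained at k = 0)
  C[2][2] = min over k of (A[2][0] + B[0][2] = -1 + 6 = 5, A[2][1] + B[1][2] = 6 + -4 = 2, A[2][2] + B[2][2] = -2 + 9 = 7) = 2 (attained at k = 1)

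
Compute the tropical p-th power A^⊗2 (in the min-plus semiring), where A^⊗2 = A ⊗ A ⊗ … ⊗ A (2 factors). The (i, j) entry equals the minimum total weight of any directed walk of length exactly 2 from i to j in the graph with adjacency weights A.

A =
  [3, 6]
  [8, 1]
A^⊗2 =
  [6, 7]
  [9, 2]

Each entry (A^⊗2)_ij equals the minimum over all length-2 walks i = v_0 → v_1 → … → v_2 = j of Σ_t A[v_t][v_{t+1}]. For example, for (i, j) = (0, 1) we minimise over 2 possible intermediate vertex sequences; the minimum is 7, attained along the walk 0 → 1 → 1.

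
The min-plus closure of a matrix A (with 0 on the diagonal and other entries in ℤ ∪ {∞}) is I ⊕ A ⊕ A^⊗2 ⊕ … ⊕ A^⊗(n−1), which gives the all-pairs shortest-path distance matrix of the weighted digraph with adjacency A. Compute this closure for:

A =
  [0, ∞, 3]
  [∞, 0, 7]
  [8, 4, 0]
Closure =
  [0, 7, 3]
  [15, 0, 7]
  [8, 4, 0]

This is the Floyd-Warshall all-pairs shortest-path computation. For each intermediate vertex k = 0, 1, …, 2, update dist[i][j] ← min(dist[i][j], dist[i][k] + dist[k][j]). The final matrix gives, for each (i, j), the minimum total weight of any directed path from i to j (possibly empty when i = j).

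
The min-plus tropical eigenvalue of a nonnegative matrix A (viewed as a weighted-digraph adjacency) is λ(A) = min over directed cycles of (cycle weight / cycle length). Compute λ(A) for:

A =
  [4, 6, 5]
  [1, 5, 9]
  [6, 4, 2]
λ(A) = 2

Enumerate directed cycles and compute their means (weight / length). Sample:
  cycle 0 → 0: weight = 4, length = 1, mean = 4/1 ≈ 4.000
  cycle 1 → 1: weight = 5, length = 1, mean = 5/1 ≈ 5.000
  cycle 2 → 2: weight = 2, length = 1, mean = 2/1 ≈ 2.000
  cycle 0 → 1 → 0: weight = 7, length = 2, mean = 7/2 ≈ 3.500
  cycle 0 → 2 → 0: weight = 11, length = 2, mean = 11/2 ≈ 5.500
  cycle 1 → 0 → 1: weight = 7, length = 2, mean = 7/2 ≈ 3.500
Minimum mean = 2.000, attained e.g. along the cycle 2 → 2 with weight 2 and length 1. So λ(A) = 2/1 = 2.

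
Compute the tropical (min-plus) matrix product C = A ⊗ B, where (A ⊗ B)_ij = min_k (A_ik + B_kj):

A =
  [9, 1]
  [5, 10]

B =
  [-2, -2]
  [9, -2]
A ⊗ B =
  [7, -1]
  [3, 3]

Apply the min-plus product entry-by-entry:
  C[0][0] = min over k of (A[0][0] + B[0][0] = 9 + -2 = 7, A[0][1] + B[1][0] = 1 + 9 = 10) = 7 (attained at k = 0)
  C[0][1] = min over k of (A[0][0] + B[0][1] = 9 + -2 = 7, A[0][1] + B[1][1] = 1 + -2 = -1) = -1 (attained at k = 1)
  C[1][0] = min over k of (A[1][0] + B[0][0] = 5 + -2 = 3, A[1][1] + B[1][0] = 10 + 9 = 19) = 3 (attained at k = 0)
  C[1][1] = min over k of (A[1][0] + B[0][1] = 5 + -2 = 3, A[1][1] + B[1][1] = 10 + -2 = 8) = 3 (attained at k = 0)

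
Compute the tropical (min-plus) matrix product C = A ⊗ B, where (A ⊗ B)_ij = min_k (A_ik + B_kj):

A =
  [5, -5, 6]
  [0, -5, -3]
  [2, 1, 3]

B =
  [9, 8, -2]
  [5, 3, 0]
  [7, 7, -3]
A ⊗ B =
  [0, -2, -5]
  [0, -2, -6]
  [6, 4, 0]

Apply the min-plus product entry-by-entry:
  C[0][0] = min over k of (A[0][0] + B[0][0] = 5 + 9 = 14, A[0][1] + B[1][0] = -5 + 5 = 0, A[0][2] + B[2][0] = 6 + 7 = 13) = 0 (attained at k = 1)
  C[0][1] = min over k of (A[0][0] + B[0][1] = 5 + 8 = 13, A[0][1] + B[1][1] = -5 + 3 = -2, A[0][2] + B[2][1] = 6 + 7 = 13) = -2 (attained at k = 1)
  C[0][2] = min over k of (A[0][0] + B[0][2] = 5 + -2 = 3, A[0][1] + B[1][2] = -5 + 0 = -5, A[0][2] + B[2][2] = 6 + -3 = 3) = -5 (attained at k = 1)
  C[1][0] = min over k of (A[1][0] + B[0][0] = 0 + 9 = 9, A[1][1] + B[1][0] = -5 + 5 = 0, A[1][2] + B[2][0] = -3 + 7 = 4) = 0 (attained at k = 1)
  C[1][1] = min over k of (A[1][0] + B[0][1] = 0 + 8 = 8, A[1][1] + B[1][1] = -5 + 3 = -2, A[1][2] + B[2][1] = -3 + 7 = 4) = -2 (attained at k = 1)
  C[1][2] = min over k of (A[1][0] + B[0][2] = 0 + -2 = -2, A[1][1] + B[1][2] = -5 + 0 = -5, A[1][2] + B[2][2] = -3 + -3 = -6) = -6 (attained at k = 2)
  C[2][0] = min over k of (A[2][0] + B[0][0] = 2 + 9 = 11, A[2][1] + B[1][0] = 1 + 5 = 6, A[2][2] + B[2][0] = 3 + 7 = 10) = 6 (attained at k = 1)
  C[2][1] = min over k of (A[2][0] + B[0][1] = 2 + 8 = 10, A[2][1] + B[1][1] = 1 + 3 = 4, A[2][2] + B[2][1] = 3 + 7 = 10) = 4 (attained at k = 1)
  C[2][2] = min over k of (A[2][0] + B[0][2] = 2 + -2 = 0, A[2][1] + B[1][2] = 1 + 0 = 1, A[2][2] + B[2][2] = 3 + -3 = 0) = 0 (attained at k = 0)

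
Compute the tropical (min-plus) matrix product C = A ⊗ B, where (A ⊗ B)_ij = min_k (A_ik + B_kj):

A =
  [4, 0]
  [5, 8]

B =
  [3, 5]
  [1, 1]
A ⊗ B =
  [1, 1]
  [8, 9]

Apply the min-plus product entry-by-entry:
  C[0][0] = min over k of (A[0][0] + B[0][0] = 4 + 3 = 7, A[0][1] + B[1][0] = 0 + 1 = 1) = 1 (attained at k = 1)
  C[0][1] = min over k of (A[0][0] + B[0][1] = 4 + 5 = 9, A[0][1] + B[1][1] = 0 + 1 = 1) = 1 (attained at k = 1)
  C[1][0] = min over k of (A[1][0] + B[0][0] = 5 + 3 = 8, A[1][1] + B[1][0] = 8 + 1 = 9) = 8 (attained at k = 0)
  C[1][1] = min over k of (A[1][0] + B[0][1] = 5 + 5 = 10, A[1][1] + B[1][1] = 8 + 1 = 9) = 9 (attained at k = 1)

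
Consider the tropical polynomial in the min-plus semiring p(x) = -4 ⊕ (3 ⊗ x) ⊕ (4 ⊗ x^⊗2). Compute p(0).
p(0) = -4

A tropical monomial a ⊗ x^⊗i evaluates to a + i · x. Evaluating each term at x = 0:
  Term 0 contributes -4 + 0 · 0 = -4
  Term 1 contributes 3 + 1 · 0 = 3
  Term 2 contributes 4 + 2 · 0 = 4
p(0) = ⊕ of these = min[-4, 3, 4] = -4.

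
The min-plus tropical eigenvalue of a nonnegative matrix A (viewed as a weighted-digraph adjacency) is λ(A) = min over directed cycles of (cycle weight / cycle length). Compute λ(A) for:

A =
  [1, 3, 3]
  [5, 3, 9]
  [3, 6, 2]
λ(A) = 1

Enumerate directed cycles and compute their means (weight / length). Sample:
  cycle 0 → 0: weight = 1, length = 1, mean = 1/1 ≈ 1.000
  cycle 1 → 1: weight = 3, length = 1, mean = 3/1 ≈ 3.000
  cycle 2 → 2: weight = 2, length = 1, mean = 2/1 ≈ 2.000
  cycle 0 → 1 → 0: weight = 8, length = 2, mean = 8/2 ≈ 4.000
  cycle 0 → 2 → 0: weight = 6, length = 2, mean = 6/2 ≈ 3.000
  cycle 1 → 0 → 1: weight = 8, length = 2, mean = 8/2 ≈ 4.000
Minimum mean = 1.000, attained e.g. along the cycle 0 → 0 with weight 1 and length 1. So λ(A) = 1/1 = 1.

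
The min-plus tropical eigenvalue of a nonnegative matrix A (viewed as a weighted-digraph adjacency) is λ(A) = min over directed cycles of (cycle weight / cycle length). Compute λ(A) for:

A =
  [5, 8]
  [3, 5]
λ(A) = 5

Enumerate directed cycles and compute their means (weight / length). Sample:
  cycle 0 → 0: weight = 5, length = 1, mean = 5/1 ≈ 5.000
  cycle 1 → 1: weight = 5, length = 1, mean = 5/1 ≈ 5.000
  cycle 0 → 1 → 0: weight = 11, length = 2, mean = 11/2 ≈ 5.500
  cycle 1 → 0 → 1: weight = 11, length = 2, mean = 11/2 ≈ 5.500
Minimum mean = 5.000, attained e.g. along the cycle 0 → 0 with weight 5 and length 1. So λ(A) = 5/1 = 5.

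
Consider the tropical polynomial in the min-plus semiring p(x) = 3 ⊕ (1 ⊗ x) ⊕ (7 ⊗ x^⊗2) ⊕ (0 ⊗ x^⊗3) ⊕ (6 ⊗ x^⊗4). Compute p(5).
p(5) = 3

A tropical monomial a ⊗ x^⊗i evaluates to a + i · x. Evaluating each term at x = 5:
  Term 0 contributes 3 + 0 · 5 = 3
  Term 1 contributes 1 + 1 · 5 = 6
  Term 2 contributes 7 + 2 · 5 = 17
  Term 3 contributes 0 + 3 · 5 = 15
  Term 4 contributes 6 + 4 · 5 = 26
p(5) = ⊕ of these = min[3, 6, 17, 15, 26] = 3.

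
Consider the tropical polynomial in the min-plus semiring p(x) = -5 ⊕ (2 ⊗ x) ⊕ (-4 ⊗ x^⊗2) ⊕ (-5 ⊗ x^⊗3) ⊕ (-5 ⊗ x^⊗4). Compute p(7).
p(7) = -5

A tropical monomial a ⊗ x^⊗i evaluates to a + i · x. Evaluating each term at x = 7:
  Term 0 contributes -5 + 0 · 7 = -5
  Term 1 contributes 2 + 1 · 7 = 9
  Term 2 contributes -4 + 2 · 7 = 10
  Term 3 contributes -5 + 3 · 7 = 16
  Term 4 contributes -5 + 4 · 7 = 23
p(7) = ⊕ of these = min[-5, 9, 10, 16, 23] = -5.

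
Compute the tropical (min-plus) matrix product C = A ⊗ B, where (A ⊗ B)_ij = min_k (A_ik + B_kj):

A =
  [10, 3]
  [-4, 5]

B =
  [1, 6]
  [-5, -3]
A ⊗ B =
  [-2, 0]
  [-3, 2]

Apply the min-plus product entry-by-entry:
  C[0][0] = min over k of (A[0][0] + B[0][0] = 10 + 1 = 11, A[0][1] + B[1][0] = 3 + -5 = -2) = -2 (attained at k = 1)
  C[0][1] = min over k of (A[0][0] + B[0][1] = 10 + 6 = 16, A[0][1] + B[1][1] = 3 + -3 = 0) = 0 (attained at k = 1)
  C[1][0] = min over k of (A[1][0] + B[0][0] = -4 + 1 = -3, A[1][1] + B[1][0] = 5 + -5 = 0) = -3 (attained at k = 0)
  C[1][1] = min over k of (A[1][0] + B[0][1] = -4 + 6 = 2, A[1][1] + B[1][1] = 5 + -3 = 2) = 2 (attained at k = 0)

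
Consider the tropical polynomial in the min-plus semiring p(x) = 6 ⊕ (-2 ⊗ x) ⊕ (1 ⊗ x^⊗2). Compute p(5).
p(5) = 3

A tropical monomial a ⊗ x^⊗i evaluates to a + i · x. Evaluating each term at x = 5:
  Term 0 contributes 6 + 0 · 5 = 6
  Term 1 contributes -2 + 1 · 5 = 3
  Term 2 contributes 1 + 2 · 5 = 11
p(5) = ⊕ of these = min[6, 3, 11] = 3.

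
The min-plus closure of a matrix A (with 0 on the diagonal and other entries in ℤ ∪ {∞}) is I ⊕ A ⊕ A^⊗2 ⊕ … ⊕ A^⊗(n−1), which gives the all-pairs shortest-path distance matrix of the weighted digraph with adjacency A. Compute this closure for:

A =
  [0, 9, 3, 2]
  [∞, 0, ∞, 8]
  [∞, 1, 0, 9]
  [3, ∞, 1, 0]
Closure =
  [0, 4, 3, 2]
  [11, 0, 9, 8]
  [12, 1, 0, 9]
  [3, 2, 1, 0]

This is the Floyd-Warshall all-pairs shortest-path computation. For each intermediate vertex k = 0, 1, …, 3, update dist[i][j] ← min(dist[i][j], dist[i][k] + dist[k][j]). The final matrix gives, for each (i, j), the minimum total weight of any directed path from i to j (possibly empty when i = j).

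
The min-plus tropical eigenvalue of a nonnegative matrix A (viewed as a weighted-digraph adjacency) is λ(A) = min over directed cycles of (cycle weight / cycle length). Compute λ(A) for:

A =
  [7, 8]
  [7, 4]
λ(A) = 4

Enumerate directed cycles and compute their means (weight / length). Sample:
  cycle 0 → 0: weight = 7, length = 1, mean = 7/1 ≈ 7.000
  cycle 1 → 1: weight = 4, length = 1, mean = 4/1 ≈ 4.000
  cycle 0 → 1 → 0: weight = 15, length = 2, mean = 15/2 ≈ 7.500
  cycle 1 → 0 → 1: weight = 15, length = 2, mean = 15/2 ≈ 7.500
Minimum mean = 4.000, attained e.g. along the cycle 1 → 1 with weight 4 and length 1. So λ(A) = 4/1 = 4.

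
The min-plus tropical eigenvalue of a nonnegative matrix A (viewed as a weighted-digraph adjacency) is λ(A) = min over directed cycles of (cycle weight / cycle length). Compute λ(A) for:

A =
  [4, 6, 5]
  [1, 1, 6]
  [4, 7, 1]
λ(A) = 1

Enumerate directed cycles and compute their means (weight / length). Sample:
  cycle 0 → 0: weight = 4, length = 1, mean = 4/1 ≈ 4.000
  cycle 1 → 1: weight = 1, length = 1, mean = 1/1 ≈ 1.000
  cycle 2 → 2: weight = 1, length = 1, mean = 1/1 ≈ 1.000
  cycle 0 → 1 → 0: weight = 7, length = 2, mean = 7/2 ≈ 3.500
  cycle 0 → 2 → 0: weight = 9, length = 2, mean = 9/2 ≈ 4.500
  cycle 1 → 0 → 1: weight = 7, length = 2, mean = 7/2 ≈ 3.500
Minimum mean = 1.000, attained e.g. along the cycle 1 → 1 with weight 1 and length 1. So λ(A) = 1/1 = 1.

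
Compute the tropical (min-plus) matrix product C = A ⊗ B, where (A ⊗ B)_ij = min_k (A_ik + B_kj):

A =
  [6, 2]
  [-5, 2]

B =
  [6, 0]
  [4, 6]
A ⊗ B =
  [6, 6]
  [1, -5]

Apply the min-plus product entry-by-entry:
  C[0][0] = min over k of (A[0][0] + B[0][0] = 6 + 6 = 12, A[0][1] + B[1][0] = 2 + 4 = 6) = 6 (attained at k = 1)
  C[0][1] = min over k of (A[0][0] + B[0][1] = 6 + 0 = 6, A[0][1] + B[1][1] = 2 + 6 = 8) = 6 (attained at k = 0)
  C[1][0] = min over k of (A[1][0] + B[0][0] = -5 + 6 = 1, A[1][1] + B[1][0] = 2 + 4 = 6) = 1 (attained at k = 0)
  C[1][1] = min over k of (A[1][0] + B[0][1] = -5 + 0 = -5, A[1][1] + B[1][1] = 2 + 6 = 8) = -5 (attained at k = 0)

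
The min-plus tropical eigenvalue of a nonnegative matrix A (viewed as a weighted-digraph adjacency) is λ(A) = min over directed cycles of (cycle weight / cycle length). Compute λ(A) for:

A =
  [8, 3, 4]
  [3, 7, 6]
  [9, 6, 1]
λ(A) = 1

Enumerate directed cycles and compute their means (weight / length). Sample:
  cycle 0 → 0: weight = 8, length = 1, mean = 8/1 ≈ 8.000
  cycle 1 → 1: weight = 7, length = 1, mean = 7/1 ≈ 7.000
  cycle 2 → 2: weight = 1, length = 1, mean = 1/1 ≈ 1.000
  cycle 0 → 1 → 0: weight = 6, length = 2, mean = 6/2 ≈ 3.000
  cycle 0 → 2 → 0: weight = 13, length = 2, mean = 13/2 ≈ 6.500
  cycle 1 → 0 → 1: weight = 6, length = 2, mean = 6/2 ≈ 3.000
Minimum mean = 1.000, attained e.g. along the cycle 2 → 2 with weight 1 and length 1. So λ(A) = 1/1 = 1.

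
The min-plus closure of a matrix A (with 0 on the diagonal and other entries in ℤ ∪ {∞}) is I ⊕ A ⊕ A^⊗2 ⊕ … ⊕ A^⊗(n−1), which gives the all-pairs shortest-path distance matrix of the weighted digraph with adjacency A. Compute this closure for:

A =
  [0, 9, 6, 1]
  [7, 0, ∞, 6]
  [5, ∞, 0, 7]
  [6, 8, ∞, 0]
Closure =
  [0, 9, 6, 1]
  [7, 0, 13, 6]
  [5, 14, 0, 6]
  [6, 8, 12, 0]

This is the Floyd-Warshall all-pairs shortest-path computation. For each intermediate vertex k = 0, 1, …, 3, update dist[i][j] ← min(dist[i][j], dist[i][k] + dist[k][j]). The final matrix gives, for each (i, j), the minimum total weight of any directed path from i to j (possibly empty when i = j).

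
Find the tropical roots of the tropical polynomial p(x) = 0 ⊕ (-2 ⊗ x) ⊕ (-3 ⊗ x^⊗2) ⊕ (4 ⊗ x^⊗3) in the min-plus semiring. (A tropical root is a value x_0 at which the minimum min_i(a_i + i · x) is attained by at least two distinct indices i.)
Roots: {-7, 1, 2}

Each tropical root is a break point of the lower envelope of the lines y = a_i + i · x (there are 4 lines, with slopes 0, 1, ..., 3). Only the lines that attain the minimum somewhere contribute to roots; other lines are dominated. Here the surviving (envelope) indices are i = 3, i = 2, i = 1, i = 0.
Intersections between consecutive envelope lines give the roots: for adjacent envelope indices i < j the intersection is x = (a_i − a_j) / (j − i). Reading off the sorted break points: {-7, 1, 2}.
Verification: at each break x_0, at least two indices attain the minimum of min_i(a_i + i · x_0).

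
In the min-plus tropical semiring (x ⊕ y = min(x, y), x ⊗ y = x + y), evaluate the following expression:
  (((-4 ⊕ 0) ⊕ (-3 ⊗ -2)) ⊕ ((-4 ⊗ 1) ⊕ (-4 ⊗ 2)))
(((-4 ⊕ 0) ⊕ (-3 ⊗ -2)) ⊕ ((-4 ⊗ 1) ⊕ (-4 ⊗ 2))) = -5

Expand innermost to outermost. Recall ⊕ takes the minimum of its arguments and ⊗ takes their sum. Working out the expression (((-4 ⊕ 0) ⊕ (-3 ⊗ -2)) ⊕ ((-4 ⊗ 1) ⊕ (-4 ⊗ 2))) gives -5.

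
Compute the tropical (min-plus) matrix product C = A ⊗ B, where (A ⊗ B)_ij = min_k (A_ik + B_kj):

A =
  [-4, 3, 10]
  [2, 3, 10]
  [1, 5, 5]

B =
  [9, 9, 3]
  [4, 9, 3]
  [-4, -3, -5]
A ⊗ B =
  [5, 5, -1]
  [6, 7, 5]
  [1, 2, 0]

Apply the min-plus product entry-by-entry:
  C[0][0] = min over k of (A[0][0] + B[0][0] = -4 + 9 = 5, A[0][1] + B[1][0] = 3 + 4 = 7, A[0][2] + B[2][0] = 10 + -4 = 6) = 5 (attained at k = 0)
  C[0][1] = min over k of (A[0][0] + B[0][1] = -4 + 9 = 5, A[0][1] + B[1][1] = 3 + 9 = 12, A[0][2] + B[2][1] = 10 + -3 = 7) = 5 (attained at k = 0)
  C[0][2] = min over k of (A[0][0] + B[0][2] = -4 + 3 = -1, A[0][1] + B[1][2] = 3 + 3 = 6, A[0][2] + B[2][2] = 10 + -5 = 5) = -1 (attained at k = 0)
  C[1][0] = min over k of (A[1][0] + B[0][0] = 2 + 9 = 11, A[1][1] + B[1][0] = 3 + 4 = 7, A[1][2] + B[2][0] = 10 + -4 = 6) = 6 (attained at k = 2)
  C[1][1] = min over k of (A[1][0] + B[0][1] = 2 + 9 = 11, A[1][1] + B[1][1] = 3 + 9 = 12, A[1][2] + B[2][1] = 10 + -3 = 7) = 7 (attained at k = 2)
  C[1][2] = min over k of (A[1][0] + B[0][2] = 2 + 3 = 5, A[1][1] + B[1][2] = 3 + 3 = 6, A[1][2] + B[2][2] = 10 + -5 = 5) = 5 (attained at k = 0)
  C[2][0] = min over k of (A[2][0] + B[0][0] = 1 + 9 = 10, A[2][1] + B[1][0] = 5 + 4 = 9, A[2][2] + B[2][0] = 5 + -4 = 1) = 1 (attained at k = 2)
  C[2][1] = min over k of (A[2][0] + B[0][1] = 1 + 9 = 10, A[2][1] + B[1][1] = 5 + 9 = 14, A[2][2] + B[2][1] = 5 + -3 = 2) = 2 (attained at k = 2)
  C[2][2] = min over k of (A[2][0] + B[0][2] = 1 + 3 = 4, A[2][1] + B[1][2] = 5 + 3 = 8, A[2][2] + B[2][2] = 5 + -5 = 0) = 0 (attained at k = 2)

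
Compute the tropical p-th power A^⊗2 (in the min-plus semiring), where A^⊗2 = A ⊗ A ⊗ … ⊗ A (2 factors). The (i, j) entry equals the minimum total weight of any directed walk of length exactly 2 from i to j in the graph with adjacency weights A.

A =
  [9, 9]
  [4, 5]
A^⊗2 =
  [13, 14]
  [9, 10]

Each entry (A^⊗2)_ij equals the minimum over all length-2 walks i = v_0 → v_1 → … → v_2 = j of Σ_t A[v_t][v_{t+1}]. For example, for (i, j) = (0, 1) we minimise over 2 possible intermediate vertex sequences; the minimum is 14, attained along the walk 0 → 1 → 1.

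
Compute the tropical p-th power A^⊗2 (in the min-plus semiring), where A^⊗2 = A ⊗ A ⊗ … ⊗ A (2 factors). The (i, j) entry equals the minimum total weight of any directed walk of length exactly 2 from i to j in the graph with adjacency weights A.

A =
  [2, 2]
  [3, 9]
A^⊗2 =
  [4, 4]
  [5, 5]

Each entry (A^⊗2)_ij equals the minimum over all length-2 walks i = v_0 → v_1 → … → v_2 = j of Σ_t A[v_t][v_{t+1}]. For example, for (i, j) = (0, 1) we minimise over 2 possible intermediate vertex sequences; the minimum is 4, attained along the walk 0 → 0 → 1.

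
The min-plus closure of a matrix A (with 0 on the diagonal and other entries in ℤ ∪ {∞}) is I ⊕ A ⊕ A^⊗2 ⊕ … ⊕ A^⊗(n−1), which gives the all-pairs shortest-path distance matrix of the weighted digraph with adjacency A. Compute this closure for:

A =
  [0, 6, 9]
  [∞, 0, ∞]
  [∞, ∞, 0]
Closure =
  [0, 6, 9]
  [∞, 0, ∞]
  [∞, ∞, 0]

This is the Floyd-Warshall all-pairs shortest-path computation. For each intermediate vertex k = 0, 1, …, 2, update dist[i][j] ← min(dist[i][j], dist[i][k] + dist[k][j]). The final matrix gives, for each (i, j), the minimum total weight of any directed path from i to j (possibly empty when i = j).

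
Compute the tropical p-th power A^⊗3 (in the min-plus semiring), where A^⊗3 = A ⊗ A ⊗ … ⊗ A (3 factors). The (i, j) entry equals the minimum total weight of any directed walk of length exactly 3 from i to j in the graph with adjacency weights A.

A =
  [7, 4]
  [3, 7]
A^⊗3 =
  [14, 11]
  [10, 14]

Each entry (A^⊗3)_ij equals the minimum over all length-3 walks i = v_0 → v_1 → … → v_3 = j of Σ_t A[v_t][v_{t+1}]. For example, for (i, j) = (0, 1) we minimise over 4 possible intermediate vertex sequences; the minimum is 11, attained along the walk 0 → 1 → 0 → 1.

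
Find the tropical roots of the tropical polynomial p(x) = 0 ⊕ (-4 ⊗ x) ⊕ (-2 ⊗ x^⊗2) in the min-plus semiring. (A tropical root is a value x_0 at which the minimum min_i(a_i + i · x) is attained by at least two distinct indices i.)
Roots: {-2, 4}

Each tropical root is a break point of the lower envelope of the lines y = a_i + i · x (there are 3 lines, with slopes 0, 1, ..., 2). Only the lines that attain the minimum somewhere contribute to roots; other lines are dominated. Here the surviving (envelope) indices are i = 2, i = 1, i = 0.
Intersections between consecutive envelope lines give the roots: for adjacent envelope indices i < j the intersection is x = (a_i − a_j) / (j − i). Reading off the sorted break points: {-2, 4}.
Verification: at each break x_0, at least two indices attain the minimum of min_i(a_i + i · x_0).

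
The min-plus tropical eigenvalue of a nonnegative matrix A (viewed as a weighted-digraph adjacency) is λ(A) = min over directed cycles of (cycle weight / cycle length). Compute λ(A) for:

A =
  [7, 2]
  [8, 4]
λ(A) = 4

Enumerate directed cycles and compute their means (weight / length). Sample:
  cycle 0 → 0: weight = 7, length = 1, mean = 7/1 ≈ 7.000
  cycle 1 → 1: weight = 4, length = 1, mean = 4/1 ≈ 4.000
  cycle 0 → 1 → 0: weight = 10, length = 2, mean = 10/2 ≈ 5.000
  cycle 1 → 0 → 1: weight = 10, length = 2, mean = 10/2 ≈ 5.000
Minimum mean = 4.000, attained e.g. along the cycle 1 → 1 with weight 4 and length 1. So λ(A) = 4/1 = 4.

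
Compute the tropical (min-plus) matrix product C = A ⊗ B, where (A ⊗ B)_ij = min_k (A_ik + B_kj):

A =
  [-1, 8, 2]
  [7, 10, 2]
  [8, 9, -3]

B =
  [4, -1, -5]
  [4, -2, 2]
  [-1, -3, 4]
A ⊗ B =
  [1, -2, -6]
  [1, -1, 2]
  [-4, -6, 1]

Apply the min-plus product entry-by-entry:
  C[0][0] = min over k of (A[0][0] + B[0][0] = -1 + 4 = 3, A[0][1] + B[1][0] = 8 + 4 = 12, A[0][2] + B[2][0] = 2 + -1 = 1) = 1 (attained at k = 2)
  C[0][1] = min over k of (A[0][0] + B[0][1] = -1 + -1 = -2, A[0][1] + B[1][1] = 8 + -2 = 6, A[0][2] + B[2][1] = 2 + -3 = -1) = -2 (attained at k = 0)
  C[0][2] = min over k of (A[0][0] + B[0][2] = -1 + -5 = -6, A[0][1] + B[1][2] = 8 + 2 = 10, A[0][2] + B[2][2] = 2 + 4 = 6) = -6 (attained at k = 0)
  C[1][0] = min over k of (A[1][0] + B[0][0] = 7 + 4 = 11, A[1][1] + B[1][0] = 10 + 4 = 14, A[1][2] + B[2][0] = 2 + -1 = 1) = 1 (attained at k = 2)
  C[1][1] = min over k of (A[1][0] + B[0][1] = 7 + -1 = 6, A[1][1] + B[1][1] = 10 + -2 = 8, A[1][2] + B[2][1] = 2 + -3 = -1) = -1 (attained at k = 2)
  C[1][2] = min over k of (A[1][0] + B[0][2] = 7 + -5 = 2, A[1][1] + B[1][2] = 10 + 2 = 12, A[1][2] + B[2][2] = 2 + 4 = 6) = 2 (attained at k = 0)
  C[2][0] = min over k of (A[2][0] + B[0][0] = 8 + 4 = 12, A[2][1] + B[1][0] = 9 + 4 = 13, A[2][2] + B[2][0] = -3 + -1 = -4) = -4 (attained at k = 2)
  C[2][1] = min over k of (A[2][0] + B[0][1] = 8 + -1 = 7, A[2][1] + B[1][1] = 9 + -2 = 7, A[2][2] + B[2][1] = -3 + -3 = -6) = -6 (attained at k = 2)
  C[2][2] = min over k of (A[2][0] + B[0][2] = 8 + -5 = 3, A[2][1] + B[1][2] = 9 + 2 = 11, A[2][2] + B[2][2] = -3 + 4 = 1) = 1 (attained at k = 2)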